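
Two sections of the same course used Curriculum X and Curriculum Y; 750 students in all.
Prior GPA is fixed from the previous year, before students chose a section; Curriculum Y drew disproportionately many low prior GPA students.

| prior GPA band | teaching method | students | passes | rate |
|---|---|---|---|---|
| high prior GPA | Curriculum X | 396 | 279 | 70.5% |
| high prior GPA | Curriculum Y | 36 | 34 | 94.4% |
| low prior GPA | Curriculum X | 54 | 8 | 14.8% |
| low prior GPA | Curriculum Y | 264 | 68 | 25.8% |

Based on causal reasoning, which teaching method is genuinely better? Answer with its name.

Prior GPA band is set before the teaching method has any effect — it is not caused by the teaching method — and it independently drives the outcome. That makes it a confounder, so the causal comparison is within prior GPA band levels.
Within each level — high prior GPA: 70.5% vs 94.4%; low prior GPA: 14.8% vs 25.8% — Curriculum Y is higher every time.

Curriculum Y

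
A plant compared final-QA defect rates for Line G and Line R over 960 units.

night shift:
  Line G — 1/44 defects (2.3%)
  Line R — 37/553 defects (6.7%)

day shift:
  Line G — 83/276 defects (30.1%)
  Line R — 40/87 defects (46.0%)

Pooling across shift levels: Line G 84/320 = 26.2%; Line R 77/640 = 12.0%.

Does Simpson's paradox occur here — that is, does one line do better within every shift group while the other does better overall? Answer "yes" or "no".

yes

Within each shift level (night shift 2.3% vs 6.7%; day shift 30.1% vs 46.0%), Line G has the lower rate every time. Pooled: 26.2% vs 12.0% — Line R has the lower rate overall. The two comparisons disagree.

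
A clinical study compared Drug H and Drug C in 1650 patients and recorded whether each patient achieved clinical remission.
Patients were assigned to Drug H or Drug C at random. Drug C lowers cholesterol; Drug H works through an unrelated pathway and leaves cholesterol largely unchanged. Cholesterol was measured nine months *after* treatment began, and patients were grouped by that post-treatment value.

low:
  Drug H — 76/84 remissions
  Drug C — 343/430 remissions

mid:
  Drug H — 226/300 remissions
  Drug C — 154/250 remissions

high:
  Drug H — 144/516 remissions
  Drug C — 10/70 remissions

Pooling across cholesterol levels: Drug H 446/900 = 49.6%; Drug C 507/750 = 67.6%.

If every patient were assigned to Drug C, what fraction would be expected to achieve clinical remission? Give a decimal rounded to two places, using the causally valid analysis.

0.68

Drug H is higher inside every cholesterol stratum but Drug C is higher in aggregate. Whether to stratify depends on how cholesterol relates to the drug.
Stratifying would compare drugs among patients the drugs themselves sorted into cholesterol groups — a form of selection on an intermediate. The unconditioned pooled rates give the total causal effect.
So P(outcome | do(Drug C)) is just the pooled rate for Drug C: 507/750 = 0.676.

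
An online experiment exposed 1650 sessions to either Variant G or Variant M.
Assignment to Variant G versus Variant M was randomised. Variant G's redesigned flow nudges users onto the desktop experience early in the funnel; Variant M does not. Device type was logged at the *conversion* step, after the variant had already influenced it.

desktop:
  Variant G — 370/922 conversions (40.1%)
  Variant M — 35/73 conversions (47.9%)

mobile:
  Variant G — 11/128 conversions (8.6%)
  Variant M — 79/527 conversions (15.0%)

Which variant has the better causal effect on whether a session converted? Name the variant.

Variant G

Variant M is higher inside every device type stratum but Variant G is higher in aggregate. Whether to stratify depends on how device type relates to the variant.
Device type here is a post-treatment variable shaped by the variant; conditioning on it would introduce bias rather than remove it. The overall comparison is the causal one.
Pooled: Variant G 36.3% vs Variant M 19.0%; Variant G is higher overall.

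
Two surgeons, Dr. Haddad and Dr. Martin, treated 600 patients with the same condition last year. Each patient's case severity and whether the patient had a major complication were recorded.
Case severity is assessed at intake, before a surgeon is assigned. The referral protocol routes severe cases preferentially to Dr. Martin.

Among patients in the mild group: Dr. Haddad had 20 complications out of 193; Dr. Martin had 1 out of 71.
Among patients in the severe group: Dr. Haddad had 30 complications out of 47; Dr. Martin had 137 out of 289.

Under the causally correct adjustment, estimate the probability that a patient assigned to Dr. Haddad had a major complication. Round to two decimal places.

0.40

Case severity differs across surgeons for reasons unrelated to any effect of the surgeon itself, and it separately predicts the outcome — a classic confounder. We must compare within case severity levels.
Standardising Dr. Haddad to the population case severity mix: 0.440·20/193 + 0.560·30/47 = 0.403.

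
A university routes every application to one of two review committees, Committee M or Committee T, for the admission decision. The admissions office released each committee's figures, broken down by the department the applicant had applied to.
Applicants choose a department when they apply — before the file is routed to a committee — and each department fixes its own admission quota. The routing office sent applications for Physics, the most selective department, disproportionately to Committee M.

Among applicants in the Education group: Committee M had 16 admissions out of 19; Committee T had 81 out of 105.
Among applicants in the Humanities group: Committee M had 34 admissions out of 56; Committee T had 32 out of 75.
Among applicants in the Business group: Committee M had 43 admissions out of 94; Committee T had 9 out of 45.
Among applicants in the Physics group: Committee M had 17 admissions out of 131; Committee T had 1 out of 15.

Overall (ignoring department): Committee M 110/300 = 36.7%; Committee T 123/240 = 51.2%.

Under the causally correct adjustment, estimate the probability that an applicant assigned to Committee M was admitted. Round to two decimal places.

The imbalance in department arose from how applicants were allocated, not from anything the review committee did; and department independently affects the outcome. The pooled gap is confounded — condition on department.
Standardising Committee M to the population department mix: 0.230·16/19 + 0.243·34/56 + 0.257·43/94 + 0.270·17/131 = 0.493.

0.49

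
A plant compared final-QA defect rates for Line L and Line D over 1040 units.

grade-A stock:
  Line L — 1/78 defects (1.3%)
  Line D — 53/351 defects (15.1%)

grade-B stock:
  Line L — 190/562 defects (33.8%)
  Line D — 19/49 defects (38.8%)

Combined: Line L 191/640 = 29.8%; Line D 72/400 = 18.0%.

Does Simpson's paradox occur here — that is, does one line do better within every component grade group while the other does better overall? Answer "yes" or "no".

Within each component grade level (grade-A stock 1.3% vs 15.1%; grade-B stock 33.8% vs 38.8%), Line L has the lower rate every time. Pooled: 29.8% vs 18.0% — Line D has the lower rate overall. The two comparisons disagree.

yes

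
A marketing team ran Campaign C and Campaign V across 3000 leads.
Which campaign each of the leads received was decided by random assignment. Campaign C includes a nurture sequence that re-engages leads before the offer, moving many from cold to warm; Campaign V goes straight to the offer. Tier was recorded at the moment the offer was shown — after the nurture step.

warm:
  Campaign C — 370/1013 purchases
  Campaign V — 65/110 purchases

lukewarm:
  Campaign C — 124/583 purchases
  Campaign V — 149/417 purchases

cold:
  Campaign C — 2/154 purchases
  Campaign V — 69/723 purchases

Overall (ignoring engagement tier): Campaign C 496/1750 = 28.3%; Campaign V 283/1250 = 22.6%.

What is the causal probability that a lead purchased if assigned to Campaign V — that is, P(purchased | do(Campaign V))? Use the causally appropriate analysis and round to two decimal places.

0.23

The engagement tier-specific comparison favours Campaign V throughout, but the pooled figures favour Campaign C. The question is whether to condition on engagement tier.
Engagement tier lies on the pathway campaign → engagement tier → outcome, so adjusting for it blocks the indirect effect. For the total causal effect of campaign, use the unadjusted pooled rates.
So P(outcome | do(Campaign V)) is just the pooled rate for Campaign V: 283/1250 = 0.226.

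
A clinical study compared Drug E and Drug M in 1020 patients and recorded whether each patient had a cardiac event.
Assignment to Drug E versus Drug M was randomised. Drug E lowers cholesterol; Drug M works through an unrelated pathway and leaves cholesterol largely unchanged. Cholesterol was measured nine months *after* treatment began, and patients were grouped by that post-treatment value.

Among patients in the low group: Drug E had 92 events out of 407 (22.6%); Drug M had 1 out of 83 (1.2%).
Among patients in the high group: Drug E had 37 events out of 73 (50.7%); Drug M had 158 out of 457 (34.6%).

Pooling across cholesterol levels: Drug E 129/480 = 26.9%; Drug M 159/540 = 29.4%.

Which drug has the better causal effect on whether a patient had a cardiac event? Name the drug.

Drug E

Drug M is lower inside every cholesterol stratum but Drug E is lower in aggregate. Whether to stratify depends on how cholesterol relates to the drug.
Stratifying would compare drugs among patients the drugs themselves sorted into cholesterol groups — a form of selection on an intermediate. The unconditioned pooled rates give the total causal effect.
Pooled: Drug E 26.9% vs Drug M 29.4%; Drug E is lower overall.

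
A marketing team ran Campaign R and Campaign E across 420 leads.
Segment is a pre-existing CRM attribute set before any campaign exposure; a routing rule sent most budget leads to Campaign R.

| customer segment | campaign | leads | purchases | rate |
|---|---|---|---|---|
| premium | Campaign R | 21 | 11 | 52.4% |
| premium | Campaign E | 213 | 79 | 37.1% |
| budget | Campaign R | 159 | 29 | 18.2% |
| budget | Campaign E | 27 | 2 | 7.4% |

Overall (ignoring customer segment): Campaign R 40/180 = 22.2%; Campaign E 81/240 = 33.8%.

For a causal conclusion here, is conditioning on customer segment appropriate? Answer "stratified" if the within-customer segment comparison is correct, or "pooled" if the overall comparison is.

Since customer segment is a pre-existing factor (not a product of the campaign) and it affects the outcome on its own, it is a confounder. The stratified rates, not the pooled rate, identify the causal effect.
Within each level — premium: 52.4% vs 37.1%; budget: 18.2% vs 7.4% — Campaign R is higher every time.

stratified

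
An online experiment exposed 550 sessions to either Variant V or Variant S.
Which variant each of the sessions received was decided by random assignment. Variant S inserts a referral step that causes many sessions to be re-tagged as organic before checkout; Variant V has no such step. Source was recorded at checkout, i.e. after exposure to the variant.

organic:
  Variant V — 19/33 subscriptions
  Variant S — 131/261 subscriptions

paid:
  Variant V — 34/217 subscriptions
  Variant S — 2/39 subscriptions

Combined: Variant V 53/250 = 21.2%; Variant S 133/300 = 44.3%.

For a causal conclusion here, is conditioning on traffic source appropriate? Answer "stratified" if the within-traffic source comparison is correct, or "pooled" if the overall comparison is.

pooled

Traffic source here is a post-treatment variable shaped by the variant; conditioning on it would introduce bias rather than remove it. The overall comparison is the causal one.
Pooled: Variant V 21.2% vs Variant S 44.3%; Variant S is higher overall.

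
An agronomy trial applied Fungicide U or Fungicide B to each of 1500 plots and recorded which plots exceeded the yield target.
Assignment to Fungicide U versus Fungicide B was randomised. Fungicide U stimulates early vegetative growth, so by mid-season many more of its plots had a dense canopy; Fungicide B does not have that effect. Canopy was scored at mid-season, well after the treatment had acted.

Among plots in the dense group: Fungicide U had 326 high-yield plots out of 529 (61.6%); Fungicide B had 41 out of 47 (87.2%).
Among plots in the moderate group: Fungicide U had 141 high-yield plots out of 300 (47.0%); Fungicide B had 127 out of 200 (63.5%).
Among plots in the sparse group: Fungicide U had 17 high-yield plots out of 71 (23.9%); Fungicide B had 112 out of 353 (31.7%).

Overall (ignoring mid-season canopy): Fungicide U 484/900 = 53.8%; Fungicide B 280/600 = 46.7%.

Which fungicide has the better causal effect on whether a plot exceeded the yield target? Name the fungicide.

Fungicide B is higher inside every mid-season canopy stratum but Fungicide U is higher in aggregate. Whether to stratify depends on how mid-season canopy relates to the fungicide.
Mid-season canopy here is a post-treatment variable shaped by the fungicide; conditioning on it would introduce bias rather than remove it. The overall comparison is the causal one.
Pooled: Fungicide U 53.8% vs Fungicide B 46.7%; Fungicide U is higher overall.

Fungicide U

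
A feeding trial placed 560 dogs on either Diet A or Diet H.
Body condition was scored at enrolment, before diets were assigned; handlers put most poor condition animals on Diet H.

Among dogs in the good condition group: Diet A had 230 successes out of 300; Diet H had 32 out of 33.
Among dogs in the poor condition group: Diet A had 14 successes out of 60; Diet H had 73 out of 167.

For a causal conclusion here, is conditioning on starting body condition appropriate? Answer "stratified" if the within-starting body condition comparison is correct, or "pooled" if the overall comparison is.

stratified

The starting body condition-specific comparison favours Diet H throughout, but the pooled figures favour Diet A. The question is whether to condition on starting body condition.
The imbalance in starting body condition arose from how dogs were allocated, not from anything the diet did; and starting body condition independently affects the outcome. The pooled gap is confounded — condition on starting body condition.
Within each level — good condition: 76.7% vs 97.0%; poor condition: 23.3% vs 43.7% — Diet H is higher every time.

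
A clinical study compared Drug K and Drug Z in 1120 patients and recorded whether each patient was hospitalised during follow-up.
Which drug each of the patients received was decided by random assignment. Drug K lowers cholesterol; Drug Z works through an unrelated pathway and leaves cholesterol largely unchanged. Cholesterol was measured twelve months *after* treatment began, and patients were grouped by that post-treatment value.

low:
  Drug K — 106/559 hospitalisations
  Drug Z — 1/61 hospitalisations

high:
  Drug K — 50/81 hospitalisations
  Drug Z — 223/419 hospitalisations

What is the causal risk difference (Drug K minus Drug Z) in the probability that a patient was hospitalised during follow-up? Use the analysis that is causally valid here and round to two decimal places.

Stratifying would compare drugs among patients the drugs themselves sorted into cholesterol groups — a form of selection on an intermediate. The unconditioned pooled rates give the total causal effect.
The causal difference is the pooled difference: 0.244 − 0.467 = -0.223.

-0.22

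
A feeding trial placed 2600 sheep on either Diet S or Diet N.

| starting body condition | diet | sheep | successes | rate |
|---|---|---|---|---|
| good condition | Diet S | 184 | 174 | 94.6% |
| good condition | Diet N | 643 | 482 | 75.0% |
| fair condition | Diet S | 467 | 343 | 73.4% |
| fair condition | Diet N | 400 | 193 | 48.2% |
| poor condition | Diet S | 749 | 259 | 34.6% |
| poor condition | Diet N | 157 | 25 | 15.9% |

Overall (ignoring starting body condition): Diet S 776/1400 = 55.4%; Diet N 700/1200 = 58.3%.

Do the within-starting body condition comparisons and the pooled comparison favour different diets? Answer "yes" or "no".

yes

Within each starting body condition level (good condition 94.6% vs 75.0%; fair condition 73.4% vs 48.2%; poor condition 34.6% vs 15.9%), Diet S has the higher rate every time. Pooled: 55.4% vs 58.3% — Diet N has the higher rate overall. The two comparisons disagree.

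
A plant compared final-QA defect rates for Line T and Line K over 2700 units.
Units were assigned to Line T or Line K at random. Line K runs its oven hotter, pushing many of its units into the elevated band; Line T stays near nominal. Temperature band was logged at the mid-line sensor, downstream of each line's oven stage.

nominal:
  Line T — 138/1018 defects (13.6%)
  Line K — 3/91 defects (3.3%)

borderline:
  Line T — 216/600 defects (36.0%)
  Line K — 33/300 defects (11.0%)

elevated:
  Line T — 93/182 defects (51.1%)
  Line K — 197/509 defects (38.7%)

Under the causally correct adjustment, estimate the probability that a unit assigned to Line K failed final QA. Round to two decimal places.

The stratified and pooled comparisons disagree (Line K wins within each in-process temperature band; Line T wins overall), so the answer turns on the causal role of in-process temperature band.
Stratifying would compare lines among units the lines themselves sorted into in-process temperature band groups — a form of selection on an intermediate. The unconditioned pooled rates give the total causal effect.
So P(outcome | do(Line K)) is just the pooled rate for Line K: 233/900 = 0.259.

0.26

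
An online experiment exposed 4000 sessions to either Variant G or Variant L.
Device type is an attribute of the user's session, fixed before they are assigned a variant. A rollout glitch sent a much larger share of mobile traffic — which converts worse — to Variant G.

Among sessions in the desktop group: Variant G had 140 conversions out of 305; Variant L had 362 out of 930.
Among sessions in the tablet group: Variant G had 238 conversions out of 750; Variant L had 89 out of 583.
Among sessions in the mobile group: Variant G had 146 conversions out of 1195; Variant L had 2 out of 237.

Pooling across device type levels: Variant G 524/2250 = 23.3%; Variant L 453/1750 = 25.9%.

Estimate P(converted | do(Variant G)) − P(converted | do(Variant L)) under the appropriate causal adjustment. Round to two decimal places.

Device type differs across variants for reasons unrelated to any effect of the variant itself, and it separately predicts the outcome — a classic confounder. We must compare within device type levels.
Adjusting over the population distribution of device type: 0.309·(0.459−0.389) + 0.333·(0.317−0.153) + 0.358·(0.122−0.008) = +0.117.

+0.12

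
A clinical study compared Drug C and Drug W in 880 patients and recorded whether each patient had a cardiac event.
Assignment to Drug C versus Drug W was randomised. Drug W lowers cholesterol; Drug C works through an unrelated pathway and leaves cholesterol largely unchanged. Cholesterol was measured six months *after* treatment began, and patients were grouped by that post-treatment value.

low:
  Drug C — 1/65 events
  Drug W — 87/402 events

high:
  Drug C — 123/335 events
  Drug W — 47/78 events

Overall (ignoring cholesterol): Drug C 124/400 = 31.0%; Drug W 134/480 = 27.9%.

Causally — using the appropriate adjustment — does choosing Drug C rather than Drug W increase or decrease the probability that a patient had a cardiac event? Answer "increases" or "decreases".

Cholesterol is downstream of the drug. One should not condition on a consequence of treatment, so the overall rates are the right comparison.
Pooled: Drug C 31.0% vs Drug W 27.9%; Drug W is lower overall.

increases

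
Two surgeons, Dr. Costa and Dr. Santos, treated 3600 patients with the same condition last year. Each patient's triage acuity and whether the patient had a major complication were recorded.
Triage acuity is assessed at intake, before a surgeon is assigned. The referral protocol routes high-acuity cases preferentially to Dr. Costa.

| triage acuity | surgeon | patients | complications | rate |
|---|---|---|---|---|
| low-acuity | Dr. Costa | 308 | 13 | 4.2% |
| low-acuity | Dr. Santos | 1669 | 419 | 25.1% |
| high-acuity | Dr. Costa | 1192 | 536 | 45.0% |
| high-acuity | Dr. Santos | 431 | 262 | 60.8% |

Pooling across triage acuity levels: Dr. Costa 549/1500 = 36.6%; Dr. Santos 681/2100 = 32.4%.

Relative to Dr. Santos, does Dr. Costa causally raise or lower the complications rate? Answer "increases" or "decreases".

Within every triage acuity level Dr. Costa has the lower rate, yet pooled Dr. Santos does — Simpson's reversal.
Triage acuity differs across surgeons for reasons unrelated to any effect of the surgeon itself, and it separately predicts the outcome — a classic confounder. We must compare within triage acuity levels.
Within each level — low-acuity: 4.2% vs 25.1%; high-acuity: 45.0% vs 60.8% — Dr. Costa is lower every time.

decreases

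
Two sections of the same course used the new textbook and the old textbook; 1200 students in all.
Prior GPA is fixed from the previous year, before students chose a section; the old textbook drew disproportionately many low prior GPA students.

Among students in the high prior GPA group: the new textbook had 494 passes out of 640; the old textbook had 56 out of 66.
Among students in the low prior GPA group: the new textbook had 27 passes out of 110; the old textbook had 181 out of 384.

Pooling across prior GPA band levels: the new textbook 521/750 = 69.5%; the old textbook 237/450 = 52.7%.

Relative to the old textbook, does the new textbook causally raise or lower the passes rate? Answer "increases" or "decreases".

Since prior GPA band is a pre-existing factor (not a product of the teaching method) and it affects the outcome on its own, it is a confounder. The stratified rates, not the pooled rate, identify the causal effect.
Within each level — high prior GPA: 77.2% vs 84.8%; low prior GPA: 24.5% vs 47.1% — the old textbook is higher every time.

decreases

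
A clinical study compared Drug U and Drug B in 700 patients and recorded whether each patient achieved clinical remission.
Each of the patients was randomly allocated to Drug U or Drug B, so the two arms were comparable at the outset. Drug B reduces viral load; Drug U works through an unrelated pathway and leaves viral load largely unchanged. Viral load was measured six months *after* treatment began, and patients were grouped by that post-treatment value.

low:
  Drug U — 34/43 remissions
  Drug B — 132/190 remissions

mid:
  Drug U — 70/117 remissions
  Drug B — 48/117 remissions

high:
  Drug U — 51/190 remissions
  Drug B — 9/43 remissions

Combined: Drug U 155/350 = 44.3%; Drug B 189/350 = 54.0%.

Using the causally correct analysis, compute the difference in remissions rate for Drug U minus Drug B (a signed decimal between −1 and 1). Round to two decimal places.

-0.10

Within every viral load level Drug U has the higher rate, yet pooled Drug B does — Simpson's reversal.
Viral load is recorded after the drug and is itself shifted by it — it sits on the causal path from drug to outcome. Conditioning on a mediator would strip out part of the effect we want; the pooled comparison gives the total causal effect.
The causal difference is the pooled difference: 0.443 − 0.540 = -0.097.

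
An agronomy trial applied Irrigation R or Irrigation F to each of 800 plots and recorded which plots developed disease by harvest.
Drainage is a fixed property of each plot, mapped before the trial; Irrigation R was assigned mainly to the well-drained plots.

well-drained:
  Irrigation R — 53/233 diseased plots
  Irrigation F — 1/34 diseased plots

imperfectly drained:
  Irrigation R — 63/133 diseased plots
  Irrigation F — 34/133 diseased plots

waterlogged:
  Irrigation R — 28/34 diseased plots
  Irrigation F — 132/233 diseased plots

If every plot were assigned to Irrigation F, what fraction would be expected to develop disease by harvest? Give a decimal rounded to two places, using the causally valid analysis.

0.28

The imbalance in field drainage arose from how plots were allocated, not from anything the irrigation did; and field drainage independently affects the outcome. The pooled gap is confounded — condition on field drainage.
Standardising Irrigation F to the population field drainage mix: 0.334·1/34 + 0.333·34/133 + 0.334·132/233 = 0.284.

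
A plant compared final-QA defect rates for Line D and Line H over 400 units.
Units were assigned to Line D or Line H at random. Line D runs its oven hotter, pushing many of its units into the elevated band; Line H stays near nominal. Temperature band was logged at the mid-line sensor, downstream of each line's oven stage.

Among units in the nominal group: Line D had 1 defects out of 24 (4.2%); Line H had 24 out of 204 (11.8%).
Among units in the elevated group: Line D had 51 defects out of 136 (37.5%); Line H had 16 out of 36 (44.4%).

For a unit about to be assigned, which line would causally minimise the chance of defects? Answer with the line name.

Line H

In-process temperature band here is a post-treatment variable shaped by the line; conditioning on it would introduce bias rather than remove it. The overall comparison is the causal one.
Pooled: Line D 32.5% vs Line H 16.7%; Line H is lower overall.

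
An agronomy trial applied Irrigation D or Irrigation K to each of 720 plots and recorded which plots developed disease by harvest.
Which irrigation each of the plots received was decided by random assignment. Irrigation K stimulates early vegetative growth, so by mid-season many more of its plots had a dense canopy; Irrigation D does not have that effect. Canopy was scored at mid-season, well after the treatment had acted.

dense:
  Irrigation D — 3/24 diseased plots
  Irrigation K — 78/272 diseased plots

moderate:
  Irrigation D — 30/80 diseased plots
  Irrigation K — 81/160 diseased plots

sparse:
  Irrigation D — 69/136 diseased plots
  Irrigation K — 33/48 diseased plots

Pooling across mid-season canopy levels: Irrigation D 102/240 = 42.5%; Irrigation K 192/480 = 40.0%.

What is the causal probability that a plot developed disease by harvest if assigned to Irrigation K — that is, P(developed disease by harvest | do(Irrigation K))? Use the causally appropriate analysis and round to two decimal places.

Irrigation D is lower inside every mid-season canopy stratum but Irrigation K is lower in aggregate. Whether to stratify depends on how mid-season canopy relates to the irrigation.
Mid-season canopy is downstream of the irrigation. One should not condition on a consequence of treatment, so the overall rates are the right comparison.
So P(outcome | do(Irrigation K)) is just the pooled rate for Irrigation K: 192/480 = 0.400.

0.40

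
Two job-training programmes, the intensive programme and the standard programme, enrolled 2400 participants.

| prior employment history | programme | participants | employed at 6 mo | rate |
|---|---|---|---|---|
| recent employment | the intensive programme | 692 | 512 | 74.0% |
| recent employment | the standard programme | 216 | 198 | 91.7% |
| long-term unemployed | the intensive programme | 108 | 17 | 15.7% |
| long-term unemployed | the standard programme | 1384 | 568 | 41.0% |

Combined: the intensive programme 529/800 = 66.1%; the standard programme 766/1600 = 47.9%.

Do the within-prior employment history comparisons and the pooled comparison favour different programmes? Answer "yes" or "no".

yes

Within each prior employment history level (recent employment 74.0% vs 91.7%; long-term unemployed 15.7% vs 41.0%), the standard programme has the higher rate every time. Pooled: 66.1% vs 47.9% — the intensive programme has the higher rate overall. The two comparisons disagree.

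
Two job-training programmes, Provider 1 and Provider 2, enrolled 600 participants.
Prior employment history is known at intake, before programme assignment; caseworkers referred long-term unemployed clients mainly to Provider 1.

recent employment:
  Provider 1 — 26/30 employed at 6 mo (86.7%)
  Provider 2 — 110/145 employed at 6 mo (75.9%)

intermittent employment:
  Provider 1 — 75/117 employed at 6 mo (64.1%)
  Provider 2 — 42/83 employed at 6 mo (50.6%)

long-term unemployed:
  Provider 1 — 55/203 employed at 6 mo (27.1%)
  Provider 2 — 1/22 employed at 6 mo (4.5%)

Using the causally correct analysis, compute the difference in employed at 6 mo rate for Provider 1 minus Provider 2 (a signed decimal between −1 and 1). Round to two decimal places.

+0.16

Within every prior employment history level Provider 1 has the higher rate, yet pooled Provider 2 does — Simpson's reversal.
Since prior employment history is a pre-existing factor (not a product of the programme) and it affects the outcome on its own, it is a confounder. The stratified rates, not the pooled rate, identify the causal effect.
Adjusting over the population distribution of prior employment history: 0.292·(0.867−0.759) + 0.333·(0.641−0.506) + 0.375·(0.271−0.045) = +0.161.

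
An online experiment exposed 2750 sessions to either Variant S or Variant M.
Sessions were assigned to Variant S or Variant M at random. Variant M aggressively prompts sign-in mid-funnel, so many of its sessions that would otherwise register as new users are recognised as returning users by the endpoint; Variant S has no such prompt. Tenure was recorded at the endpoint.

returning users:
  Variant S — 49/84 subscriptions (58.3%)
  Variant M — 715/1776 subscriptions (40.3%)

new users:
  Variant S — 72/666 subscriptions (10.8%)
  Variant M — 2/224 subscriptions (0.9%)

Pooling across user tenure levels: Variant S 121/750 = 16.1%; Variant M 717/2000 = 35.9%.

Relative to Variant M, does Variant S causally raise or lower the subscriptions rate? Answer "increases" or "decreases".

decreases

The user tenure-specific comparison favours Variant S throughout, but the pooled figures favour Variant M. The question is whether to condition on user tenure.
User tenure is downstream of the variant. One should not condition on a consequence of treatment, so the overall rates are the right comparison.
Pooled: Variant S 16.1% vs Variant M 35.9%; Variant M is higher overall.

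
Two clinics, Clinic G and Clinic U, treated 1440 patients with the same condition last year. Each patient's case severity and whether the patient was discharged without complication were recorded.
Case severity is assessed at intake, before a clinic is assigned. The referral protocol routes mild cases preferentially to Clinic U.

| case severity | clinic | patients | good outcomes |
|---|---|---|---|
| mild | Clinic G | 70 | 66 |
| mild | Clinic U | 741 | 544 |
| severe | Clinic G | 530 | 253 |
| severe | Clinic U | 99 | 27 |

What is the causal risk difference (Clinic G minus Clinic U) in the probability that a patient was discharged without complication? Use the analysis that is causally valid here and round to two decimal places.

+0.21

Nothing the clinic does changes case severity; the imbalance is an allocation artefact. With case severity also predicting the outcome, the pooled figure is confounded, and the within-stratum comparison is the causal one.
Adjusting over the population distribution of case severity: 0.563·(0.943−0.734) + 0.437·(0.477−0.273) = +0.207.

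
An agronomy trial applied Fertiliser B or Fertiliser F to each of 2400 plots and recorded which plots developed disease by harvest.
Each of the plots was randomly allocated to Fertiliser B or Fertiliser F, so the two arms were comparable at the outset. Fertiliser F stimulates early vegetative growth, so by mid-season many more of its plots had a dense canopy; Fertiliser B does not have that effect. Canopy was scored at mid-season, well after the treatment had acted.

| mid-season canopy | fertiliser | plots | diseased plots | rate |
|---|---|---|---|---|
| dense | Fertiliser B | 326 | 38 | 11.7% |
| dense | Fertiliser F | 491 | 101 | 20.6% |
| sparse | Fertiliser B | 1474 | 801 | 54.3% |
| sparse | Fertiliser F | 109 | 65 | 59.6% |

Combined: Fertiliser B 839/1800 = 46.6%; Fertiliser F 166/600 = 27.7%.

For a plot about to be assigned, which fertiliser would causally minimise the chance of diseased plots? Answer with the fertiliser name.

Mid-season canopy here is a post-treatment variable shaped by the fertiliser; conditioning on it would introduce bias rather than remove it. The overall comparison is the causal one.
Pooled: Fertiliser B 46.6% vs Fertiliser F 27.7%; Fertiliser F is lower overall.

Fertiliser F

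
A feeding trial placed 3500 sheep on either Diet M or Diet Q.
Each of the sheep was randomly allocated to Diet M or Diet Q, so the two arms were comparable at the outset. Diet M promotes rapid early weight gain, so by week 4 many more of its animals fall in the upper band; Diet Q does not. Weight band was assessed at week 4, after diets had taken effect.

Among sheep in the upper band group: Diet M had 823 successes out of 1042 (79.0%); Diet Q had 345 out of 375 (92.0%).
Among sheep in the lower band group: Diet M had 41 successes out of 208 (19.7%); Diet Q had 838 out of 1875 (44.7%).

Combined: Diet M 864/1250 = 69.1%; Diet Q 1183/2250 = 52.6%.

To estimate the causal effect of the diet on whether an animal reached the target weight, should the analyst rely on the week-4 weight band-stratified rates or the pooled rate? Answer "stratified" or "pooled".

pooled

The week-4 weight band-specific comparison favours Diet Q throughout, but the pooled figures favour Diet M. The question is whether to condition on week-4 weight band.
Week-4 weight band lies on the pathway diet → week-4 weight band → outcome, so adjusting for it blocks the indirect effect. For the total causal effect of diet, use the unadjusted pooled rates.
Pooled: Diet M 69.1% vs Diet Q 52.6%; Diet M is higher overall.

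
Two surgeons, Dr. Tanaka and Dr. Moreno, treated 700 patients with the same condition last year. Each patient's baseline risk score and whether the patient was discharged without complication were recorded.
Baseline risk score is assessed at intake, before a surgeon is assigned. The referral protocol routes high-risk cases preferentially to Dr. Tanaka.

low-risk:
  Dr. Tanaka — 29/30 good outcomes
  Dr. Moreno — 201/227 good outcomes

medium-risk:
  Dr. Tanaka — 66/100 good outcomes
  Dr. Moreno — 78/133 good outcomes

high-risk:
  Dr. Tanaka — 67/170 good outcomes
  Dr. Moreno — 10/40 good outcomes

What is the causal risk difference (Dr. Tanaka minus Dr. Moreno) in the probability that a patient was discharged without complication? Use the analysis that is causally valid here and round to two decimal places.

Since baseline risk score is a pre-existing factor (not a product of the surgeon) and it affects the outcome on its own, it is a confounder. The stratified rates, not the pooled rate, identify the causal effect.
Adjusting over the population distribution of baseline risk score: 0.367·(0.967−0.885) + 0.333·(0.660−0.586) + 0.300·(0.394−0.250) = +0.098.

+0.10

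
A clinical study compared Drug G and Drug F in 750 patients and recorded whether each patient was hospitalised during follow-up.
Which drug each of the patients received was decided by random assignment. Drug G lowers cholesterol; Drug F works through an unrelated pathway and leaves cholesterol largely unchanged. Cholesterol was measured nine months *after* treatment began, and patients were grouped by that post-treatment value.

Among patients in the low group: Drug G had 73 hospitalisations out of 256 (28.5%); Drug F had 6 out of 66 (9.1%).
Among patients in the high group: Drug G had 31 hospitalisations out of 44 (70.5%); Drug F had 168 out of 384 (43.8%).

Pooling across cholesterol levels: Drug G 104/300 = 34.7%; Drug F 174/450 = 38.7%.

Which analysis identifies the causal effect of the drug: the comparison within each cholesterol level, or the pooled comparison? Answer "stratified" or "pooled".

pooled

The cholesterol-specific comparison favours Drug F throughout, but the pooled figures favour Drug G. The question is whether to condition on cholesterol.
Because the drug influences cholesterol, cholesterol is a post-treatment mediator, not a confounder. Stratifying on it would bias the estimate; the causal effect is the crude pooled difference.
Pooled: Drug G 34.7% vs Drug F 38.7%; Drug G is lower overall.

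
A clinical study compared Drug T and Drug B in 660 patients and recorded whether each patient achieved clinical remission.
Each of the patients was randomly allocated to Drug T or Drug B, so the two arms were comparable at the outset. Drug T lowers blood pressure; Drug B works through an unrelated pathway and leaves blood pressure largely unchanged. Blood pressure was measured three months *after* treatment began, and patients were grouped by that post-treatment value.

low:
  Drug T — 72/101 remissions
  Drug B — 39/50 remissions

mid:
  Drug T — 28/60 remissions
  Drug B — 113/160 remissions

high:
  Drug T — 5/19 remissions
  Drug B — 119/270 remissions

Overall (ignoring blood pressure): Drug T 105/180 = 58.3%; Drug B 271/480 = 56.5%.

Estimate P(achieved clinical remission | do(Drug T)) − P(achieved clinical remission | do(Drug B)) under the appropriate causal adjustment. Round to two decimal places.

Blood pressure is downstream of the drug. One should not condition on a consequence of treatment, so the overall rates are the right comparison.
The causal difference is the pooled difference: 0.583 − 0.565 = +0.019.

+0.02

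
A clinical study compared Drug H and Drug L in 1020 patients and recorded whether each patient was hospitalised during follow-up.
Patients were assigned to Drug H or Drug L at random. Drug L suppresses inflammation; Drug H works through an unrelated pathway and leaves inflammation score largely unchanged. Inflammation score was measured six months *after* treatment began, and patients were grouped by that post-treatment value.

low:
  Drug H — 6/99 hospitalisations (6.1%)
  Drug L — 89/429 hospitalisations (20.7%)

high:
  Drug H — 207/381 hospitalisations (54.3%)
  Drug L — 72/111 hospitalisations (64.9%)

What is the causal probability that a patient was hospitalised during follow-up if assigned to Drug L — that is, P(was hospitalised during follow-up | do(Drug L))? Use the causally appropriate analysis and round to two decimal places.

Inflammation score here is a post-treatment variable shaped by the drug; conditioning on it would introduce bias rather than remove it. The overall comparison is the causal one.
So P(outcome | do(Drug L)) is just the pooled rate for Drug L: 161/540 = 0.298.

0.30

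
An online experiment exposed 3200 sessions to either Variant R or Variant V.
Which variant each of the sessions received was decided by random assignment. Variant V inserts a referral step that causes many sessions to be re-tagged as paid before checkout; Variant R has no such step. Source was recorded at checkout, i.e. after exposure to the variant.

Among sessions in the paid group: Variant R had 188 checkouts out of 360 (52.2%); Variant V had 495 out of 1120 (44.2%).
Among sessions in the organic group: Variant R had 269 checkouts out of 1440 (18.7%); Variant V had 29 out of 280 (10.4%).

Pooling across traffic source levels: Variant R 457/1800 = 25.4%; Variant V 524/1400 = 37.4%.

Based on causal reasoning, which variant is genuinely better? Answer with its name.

The traffic source-specific comparison favours Variant R throughout, but the pooled figures favour Variant V. The question is whether to condition on traffic source.
Traffic source lies on the pathway variant → traffic source → outcome, so adjusting for it blocks the indirect effect. For the total causal effect of variant, use the unadjusted pooled rates.
Pooled: Variant R 25.4% vs Variant V 37.4%; Variant V is higher overall.

Variant V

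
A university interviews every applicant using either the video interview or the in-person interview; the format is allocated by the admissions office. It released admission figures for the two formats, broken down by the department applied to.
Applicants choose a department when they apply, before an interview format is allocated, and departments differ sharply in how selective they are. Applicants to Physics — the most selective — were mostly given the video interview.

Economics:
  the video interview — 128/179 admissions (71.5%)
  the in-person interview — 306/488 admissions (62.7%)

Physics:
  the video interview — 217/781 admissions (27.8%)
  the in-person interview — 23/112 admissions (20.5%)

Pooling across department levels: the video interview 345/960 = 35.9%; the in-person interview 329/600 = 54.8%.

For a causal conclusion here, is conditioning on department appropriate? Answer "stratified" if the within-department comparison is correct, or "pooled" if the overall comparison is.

stratified

Department satisfies the back-door criterion: it is not a descendant of the interview format, and it blocks the spurious path from interview format to outcome. Adjusting for it (i.e., using the within-department rates) gives the causal effect.
Within each level — Economics: 71.5% vs 62.7%; Physics: 27.8% vs 20.5% — the video interview is higher every time.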